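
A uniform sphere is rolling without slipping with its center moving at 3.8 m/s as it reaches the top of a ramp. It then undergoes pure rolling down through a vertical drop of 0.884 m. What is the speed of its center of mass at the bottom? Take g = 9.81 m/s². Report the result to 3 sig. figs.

With I = (2/5)MR², the ratio k = I/(MR²) is 0.4.
Pure rolling means v = ωR; then KE = ½Mv² + ½I(v/R)² = ½(1+k)Mv² = (7/10)Mv².
Conserving energy between top and bottom: (7/10)Mv² = (7/10)Mv₀² + Mgh, hence v² = v₀² + 2gh/(1+k).
v = √(3.8² + 2×9.81×0.884/1.4) = √26.83 ≈ 5.18 m/s.

v ≈ 5.18 m/s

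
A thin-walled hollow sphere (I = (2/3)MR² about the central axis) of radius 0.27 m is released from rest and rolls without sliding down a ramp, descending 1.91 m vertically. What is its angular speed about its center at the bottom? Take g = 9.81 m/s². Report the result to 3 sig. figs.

The moment of inertia is (2/3)MR², giving k ≡ I/(MR²) = 2/3.
Pure rolling means v = ωR; then KE = ½Mv² + ½I(v/R)² = ½(1+k)Mv² = (5/6)Mv².
Energy conservation Mgh = ½(1+k)Mv² gives v = √(2gh/(1+k)) = √(2 × 9.81 × 1.91 / 1.667) = 4.742 m/s.
Then ω = v/R = 4.742 / 0.27 ≈ 17.6 rad/s.

ω ≈ 17.6 rad/s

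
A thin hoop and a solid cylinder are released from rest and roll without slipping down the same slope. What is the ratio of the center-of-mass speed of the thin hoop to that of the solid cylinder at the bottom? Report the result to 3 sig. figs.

v_ratio ≈ 0.866

Each satisfies Mgh = ½(1+k)Mv² with k = I/(MR²), so v ∝ 1/√(1+k).
For the thin hoop k = 1; for the solid cylinder k = 0.5.
v₁/v₂ = √((1+k₂)/(1+k₁)) = √(1.5/2) ≈ 0.866.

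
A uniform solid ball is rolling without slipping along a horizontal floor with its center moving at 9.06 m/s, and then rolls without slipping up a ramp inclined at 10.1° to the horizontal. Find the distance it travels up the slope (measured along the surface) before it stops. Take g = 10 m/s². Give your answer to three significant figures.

For this body I = (2/5)MR², i.e. k = I/(MR²) = 0.4.
The rolling condition ω = v/R makes the rotational term ½I(v/R)² = ½kMv², so KE_total = ½(1+k)Mv² = (7/10)Mv².
Setting this equal to Mgh gives the vertical rise h = (1+k)v₀²/(2g) = 1.4×9.06²/(2×10) = 5.746 m.
Along the incline, d = h/sinθ = 5.746/sin10.1° ≈ 32.8 m.

d ≈ 32.8 m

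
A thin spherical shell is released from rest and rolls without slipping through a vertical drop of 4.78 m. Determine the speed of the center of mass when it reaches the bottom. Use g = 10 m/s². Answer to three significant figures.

The moment of inertia is (2/3)MR², giving k ≡ I/(MR²) = 2/3.
Pure rolling means v = ωR; then KE = ½Mv² + ½I(v/R)² = ½(1+k)Mv² = (5/6)Mv².
Energy conservation: Mgh = (5/6)Mv², so v = √(2gh/(1+k)) = √(2 × 10 × 4.78 / 1.667) ≈ 7.57 m/s.

v ≈ 7.57 m/s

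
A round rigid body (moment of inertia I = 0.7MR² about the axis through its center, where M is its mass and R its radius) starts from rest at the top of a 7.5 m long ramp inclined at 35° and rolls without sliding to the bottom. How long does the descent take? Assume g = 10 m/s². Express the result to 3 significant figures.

t ≈ 2.11 s

With I = 0.7MR², the ratio k = I/(MR²) is 0.7.
Newton's second law down the slope: Mg sinθ − f = Ma. The torque equation fR = Iα (with α = a/R) gives f = kMa.
Hence a = g sinθ/(1+k) = 10×sin35°/1.7 = 3.374 m/s².
Starting from rest, L = ½at², so t = √(2L/a) = √(2×7.5/3.374) ≈ 2.11 s.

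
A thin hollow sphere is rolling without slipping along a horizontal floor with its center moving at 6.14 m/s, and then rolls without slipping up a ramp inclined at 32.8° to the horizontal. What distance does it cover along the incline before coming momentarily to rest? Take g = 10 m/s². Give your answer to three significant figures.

The moment of inertia is (2/3)MR², giving k ≡ I/(MR²) = 2/3.
Rolling without slipping gives ω = v/R, so the total kinetic energy is ½Mv² + ½Iω² = ½(1+k)Mv² = (5/6)Mv².
Setting this equal to Mgh gives the vertical rise h = (1+k)v₀²/(2g) = 1.667×6.14²/(2×10) = 3.142 m.
The distance along the slope is d = h/sinθ = 3.142/sin32.8° ≈ 5.80 m.

d ≈ 5.80 m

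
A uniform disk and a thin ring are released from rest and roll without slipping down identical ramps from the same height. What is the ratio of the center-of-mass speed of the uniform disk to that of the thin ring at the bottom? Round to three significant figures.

v_ratio ≈ 1.15

Each satisfies Mgh = ½(1+k)Mv² with k = I/(MR²), so v ∝ 1/√(1+k).
For the uniform disk k = 0.5; for the thin ring k = 1.
v₁/v₂ = √((1+k₂)/(1+k₁)) = √(2/1.5) ≈ 1.15.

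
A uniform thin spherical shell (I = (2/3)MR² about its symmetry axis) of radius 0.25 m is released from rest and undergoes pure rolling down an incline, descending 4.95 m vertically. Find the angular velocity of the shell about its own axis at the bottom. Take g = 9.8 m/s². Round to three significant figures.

With I = (2/3)MR², the ratio k = I/(MR²) is 2/3.
Pure rolling means v = ωR; then KE = ½Mv² + ½I(v/R)² = ½(1+k)Mv² = (5/6)Mv².
Energy conservation Mgh = ½(1+k)Mv² gives v = √(2gh/(1+k)) = √(2 × 9.8 × 4.95 / 1.667) = 7.63 m/s.
The angular speed follows from ω = v/R = 7.63/0.25 ≈ 30.5 rad/s.

ω ≈ 30.5 rad/s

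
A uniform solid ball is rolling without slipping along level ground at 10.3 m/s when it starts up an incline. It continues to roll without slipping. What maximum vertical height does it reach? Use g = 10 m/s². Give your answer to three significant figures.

h ≈ 7.43 m

The moment of inertia is (2/5)MR², giving k ≡ I/(MR²) = 0.4.
The rolling condition ω = v/R makes the rotational term ½I(v/R)² = ½kMv², so KE_total = ½(1+k)Mv² = (7/10)Mv².
At the top the kinetic energy is zero, so (7/10)Mv₀² = Mgh.
Thus h = (1+k)v₀²/(2g) = 1.4 × 10.3² / (2 × 10) ≈ 7.43 m.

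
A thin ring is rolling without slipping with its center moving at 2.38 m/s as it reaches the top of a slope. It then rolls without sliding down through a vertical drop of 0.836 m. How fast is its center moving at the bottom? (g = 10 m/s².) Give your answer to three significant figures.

v ≈ 3.74 m/s

With I = MR², the ratio k = I/(MR²) is 1.
Pure rolling means v = ωR; then KE = ½Mv² + ½I(v/R)² = ½(1+k)Mv² = Mv².
Energy conservation: Mv₀² + Mgh = Mv², so v² = v₀² + 2gh/(1+k).
v = √(2.38² + 2×10×0.836/2) = √14.02 ≈ 3.74 m/s.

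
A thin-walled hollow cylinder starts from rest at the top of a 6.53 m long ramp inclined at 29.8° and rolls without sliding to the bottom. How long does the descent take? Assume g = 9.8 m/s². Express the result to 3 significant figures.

t ≈ 2.32 s

Here I = MR², so the shape factor k = I/(MR²) = 1.
Along the incline Mg sinθ − f = Ma, and torque about the center fR = Iα = kMR²(a/R) gives f = kMa.
Hence a = g sinθ/(1+k) = 9.8×sin29.8°/2 = 2.435 m/s².
Starting from rest, L = ½at², so t = √(2L/a) = √(2×6.53/2.435) ≈ 2.32 s.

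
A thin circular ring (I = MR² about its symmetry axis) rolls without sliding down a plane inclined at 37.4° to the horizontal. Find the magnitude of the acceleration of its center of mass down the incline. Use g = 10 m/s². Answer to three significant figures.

The moment of inertia is MR², giving k ≡ I/(MR²) = 1.
Along the incline Mg sinθ − f = Ma, and torque about the center fR = Iα = kMR²(a/R) gives f = kMa.
Eliminating f: Mg sinθ = (1+k)Ma, so a = g sinθ/(1+k) = 10 × sin37.4° / 2 ≈ 3.04 m/s².

a ≈ 3.04 m/s²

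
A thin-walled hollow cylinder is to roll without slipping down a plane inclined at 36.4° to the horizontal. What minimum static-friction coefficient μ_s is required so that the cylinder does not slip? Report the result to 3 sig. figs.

μ_min ≈ 0.369

The moment of inertia is MR², giving k ≡ I/(MR²) = 1.
Newton's second law down the slope: Mg sinθ − f = Ma. The torque equation fR = Iα (with α = a/R) gives f = kMa.
These give a = g sinθ/(1+k) and the required friction f = kMg sinθ/(1+k).
The normal force is N = Mg cosθ, so μ_min = f/N = k tanθ/(1+k).
μ_min = 1 × tan36.4° / 2 ≈ 0.369.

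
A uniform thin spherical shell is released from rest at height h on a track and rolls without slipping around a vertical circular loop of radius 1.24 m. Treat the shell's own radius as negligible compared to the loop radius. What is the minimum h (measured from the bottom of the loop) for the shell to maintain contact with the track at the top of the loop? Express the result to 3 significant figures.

h_min ≈ 3.51 m

The moment of inertia is (2/3)MR², giving k ≡ I/(MR²) = 2/3.
At the top of the loop, the minimum-contact condition is Mg = Mv_top²/r, so v_top² = gr.
With ω = v/R, the kinetic energy at speed v is ½(1+k)Mv² = (5/6)Mv².
Energy conservation from release (height h) to the top (height 2r): Mgh = Mg(2r) + (5/6)M·gr.
Thus h_min = 2r + (1+k)r/2 = r(2 + 1.667/2) = 1.24 × 2.833 ≈ 3.51 m.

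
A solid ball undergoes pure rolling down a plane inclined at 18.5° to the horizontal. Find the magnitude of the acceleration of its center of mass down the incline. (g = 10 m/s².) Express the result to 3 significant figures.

a ≈ 2.27 m/s²

For this body I = (2/5)MR², i.e. k = I/(MR²) = 0.4.
Translational: Mg sinθ − f = Ma. Rotational about the CM: fR = Iα = kMRa, so f = kMa.
Eliminating f: Mg sinθ = (1+k)Ma, so a = g sinθ/(1+k) = 10 × sin18.5° / 1.4 ≈ 2.27 m/s².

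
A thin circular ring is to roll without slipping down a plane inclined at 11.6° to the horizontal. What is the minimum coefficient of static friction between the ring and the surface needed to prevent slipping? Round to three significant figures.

μ_min ≈ 0.103

With I = MR², the ratio k = I/(MR²) is 1.
Along the incline Mg sinθ − f = Ma, and torque about the center fR = Iα = kMR²(a/R) gives f = kMa.
These give a = g sinθ/(1+k) and the required friction f = kMg sinθ/(1+k).
With N = Mg cosθ, the no-slip condition f ≤ μN gives μ_min = f/N = k tanθ/(1+k).
μ_min = 1 × tan11.6° / 2 ≈ 0.103.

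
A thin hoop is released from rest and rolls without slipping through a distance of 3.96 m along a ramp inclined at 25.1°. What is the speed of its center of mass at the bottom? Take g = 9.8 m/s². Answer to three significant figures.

v ≈ 4.06 m/s

With I = MR², the ratio k = I/(MR²) is 1.
The rolling condition ω = v/R makes the rotational term ½I(v/R)² = ½kMv², so KE_total = ½(1+k)Mv² = Mv².
The vertical drop is h = L sinθ = 3.96 × sin25.1° = 1.68 m.
Energy conservation: Mgh = Mv², so v = √(2gh/(1+k)) = √(2 × 9.8 × 1.68 / 2) ≈ 4.06 m/s.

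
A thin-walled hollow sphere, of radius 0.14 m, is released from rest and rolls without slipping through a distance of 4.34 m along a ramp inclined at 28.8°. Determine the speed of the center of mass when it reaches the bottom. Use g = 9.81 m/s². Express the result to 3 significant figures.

With I = (2/3)MR², the ratio k = I/(MR²) is 2/3.
Pure rolling means v = ωR; then KE = ½Mv² + ½I(v/R)² = ½(1+k)Mv² = (5/6)Mv².
The vertical drop is h = L sinθ = 4.34 × sin28.8° = 2.091 m.
Energy conservation: Mgh = (5/6)Mv², so v = √(2gh/(1+k)) = √(2 × 9.81 × 2.091 / 1.667) ≈ 4.96 m/s.

v ≈ 4.96 m/s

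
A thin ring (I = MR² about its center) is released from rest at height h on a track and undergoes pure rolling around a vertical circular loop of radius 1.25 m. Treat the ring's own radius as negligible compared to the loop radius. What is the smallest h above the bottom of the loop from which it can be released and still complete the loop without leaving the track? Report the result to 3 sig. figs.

Here I = MR², so the shape factor k = I/(MR²) = 1.
At the top of the loop, the minimum-contact condition is Mg = Mv_top²/r, so v_top² = gr.
With ω = v/R, the kinetic energy at speed v is ½(1+k)Mv² = Mv².
Energy conservation from release (height h) to the top (height 2r): Mgh = Mg(2r) + M·gr.
Thus h_min = 2r + (1+k)r/2 = r(2 + 2/2) = 1.25 × 3 ≈ 3.75 m.

h_min ≈ 3.75 m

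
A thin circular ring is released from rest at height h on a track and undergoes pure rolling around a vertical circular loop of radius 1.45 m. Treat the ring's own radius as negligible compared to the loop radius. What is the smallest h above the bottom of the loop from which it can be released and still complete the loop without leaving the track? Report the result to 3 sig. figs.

Here I = MR², so the shape factor k = I/(MR²) = 1.
At the top of the loop, the minimum-contact condition is Mg = Mv_top²/r, so v_top² = gr.
With ω = v/R, the kinetic energy at speed v is ½(1+k)Mv² = Mv².
Energy conservation from release (height h) to the top (height 2r): Mgh = Mg(2r) + M·gr.
Thus h_min = 2r + (1+k)r/2 = r(2 + 2/2) = 1.45 × 3 ≈ 4.35 m.

h_min ≈ 4.35 m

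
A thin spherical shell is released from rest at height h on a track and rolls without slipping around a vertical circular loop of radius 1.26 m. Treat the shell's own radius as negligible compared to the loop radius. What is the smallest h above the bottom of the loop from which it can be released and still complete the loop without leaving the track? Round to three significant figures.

h_min ≈ 3.57 m

The moment of inertia is (2/3)MR², giving k ≡ I/(MR²) = 2/3.
At the top, contact is just lost when gravity alone supplies the centripetal force: Mg = Mv_top²/r, i.e. v_top² = gr.
With ω = v/R, the kinetic energy at speed v is ½(1+k)Mv² = (5/6)Mv².
Energy conservation from release (height h) to the top (height 2r): Mgh = Mg(2r) + (5/6)M·gr.
Thus h_min = 2r + (1+k)r/2 = r(2 + 1.667/2) = 1.26 × 2.833 ≈ 3.57 m.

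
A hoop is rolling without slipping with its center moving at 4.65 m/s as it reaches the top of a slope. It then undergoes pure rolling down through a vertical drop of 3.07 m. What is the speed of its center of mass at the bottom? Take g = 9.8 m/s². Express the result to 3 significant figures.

With I = MR², the ratio k = I/(MR²) is 1.
Since it rolls without slipping, ω = v/R and KE = ½Mv² + ½Iω² = ½(1+k)Mv² = Mv².
Energy conservation: Mv₀² + Mgh = Mv², so v² = v₀² + 2gh/(1+k).
v = √(4.65² + 2×9.8×3.07/2) = √51.71 ≈ 7.19 m/s.

v ≈ 7.19 m/s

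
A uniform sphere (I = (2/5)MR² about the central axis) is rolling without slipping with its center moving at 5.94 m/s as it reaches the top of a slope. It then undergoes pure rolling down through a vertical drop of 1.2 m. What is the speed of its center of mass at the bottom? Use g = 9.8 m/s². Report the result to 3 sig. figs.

v ≈ 7.22 m/s

The moment of inertia is (2/5)MR², giving k ≡ I/(MR²) = 0.4.
Since it rolls without slipping, ω = v/R and KE = ½Mv² + ½Iω² = ½(1+k)Mv² = (7/10)Mv².
Conserving energy between top and bottom: (7/10)Mv² = (7/10)Mv₀² + Mgh, hence v² = v₀² + 2gh/(1+k).
v = √(5.94² + 2×9.8×1.2/1.4) = √52.08 ≈ 7.22 m/s.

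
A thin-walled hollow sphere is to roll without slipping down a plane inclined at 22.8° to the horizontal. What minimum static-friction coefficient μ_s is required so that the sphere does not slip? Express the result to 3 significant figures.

μ_min ≈ 0.168

With I = (2/3)MR², the ratio k = I/(MR²) is 2/3.
Newton's second law down the slope: Mg sinθ − f = Ma. The torque equation fR = Iα (with α = a/R) gives f = kMa.
These give a = g sinθ/(1+k) and the required friction f = kMg sinθ/(1+k).
With N = Mg cosθ, the no-slip condition f ≤ μN gives μ_min = f/N = k tanθ/(1+k).
μ_min = (2/3) × tan22.8° / 1.667 ≈ 0.168.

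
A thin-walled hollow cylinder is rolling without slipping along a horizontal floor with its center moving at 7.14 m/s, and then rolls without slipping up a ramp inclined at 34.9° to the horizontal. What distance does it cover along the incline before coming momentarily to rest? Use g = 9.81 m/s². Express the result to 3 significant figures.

d ≈ 9.08 m

Here I = MR², so the shape factor k = I/(MR²) = 1.
Since it rolls without slipping, ω = v/R and KE = ½Mv² + ½Iω² = ½(1+k)Mv² = Mv².
Setting this equal to Mgh gives the vertical rise h = (1+k)v₀²/(2g) = 2×7.14²/(2×9.81) = 5.197 m.
The distance along the slope is d = h/sinθ = 5.197/sin34.9° ≈ 9.08 m.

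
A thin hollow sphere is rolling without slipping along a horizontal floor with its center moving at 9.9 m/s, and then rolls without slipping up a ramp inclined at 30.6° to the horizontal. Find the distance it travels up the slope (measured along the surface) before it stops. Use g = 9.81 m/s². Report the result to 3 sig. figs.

For this body I = (2/3)MR², i.e. k = I/(MR²) = 2/3.
Rolling without slipping gives ω = v/R, so the total kinetic energy is ½Mv² + ½Iω² = ½(1+k)Mv² = (5/6)Mv².
Setting this equal to Mgh gives the vertical rise h = (1+k)v₀²/(2g) = 1.667×9.9²/(2×9.81) = 8.326 m.
Along the incline, d = h/sinθ = 8.326/sin30.6° ≈ 16.4 m.

d ≈ 16.4 m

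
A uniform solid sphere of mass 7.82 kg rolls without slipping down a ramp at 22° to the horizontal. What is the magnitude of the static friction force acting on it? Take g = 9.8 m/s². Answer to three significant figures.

With I = (2/5)MR², the ratio k = I/(MR²) is 0.4.
Translational: Mg sinθ − f = Ma. Rotational about the CM: fR = Iα = kMRa, so f = kMa.
Combining, a = g sinθ/(1+k) and f = kMa = kMg sinθ/(1+k).
f = 0.4 × 7.82 × 9.8 × sin22° / 1.4 ≈ 8.20 N.

f ≈ 8.20 N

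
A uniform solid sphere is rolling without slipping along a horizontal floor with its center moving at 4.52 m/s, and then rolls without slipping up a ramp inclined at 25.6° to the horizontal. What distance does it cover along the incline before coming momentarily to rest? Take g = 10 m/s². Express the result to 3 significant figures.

d ≈ 3.31 m

With I = (2/5)MR², the ratio k = I/(MR²) is 0.4.
Rolling without slipping gives ω = v/R, so the total kinetic energy is ½Mv² + ½Iω² = ½(1+k)Mv² = (7/10)Mv².
Setting this equal to Mgh gives the vertical rise h = (1+k)v₀²/(2g) = 1.4×4.52²/(2×10) = 1.43 m.
Along the incline, d = h/sinθ = 1.43/sin25.6° ≈ 3.31 m.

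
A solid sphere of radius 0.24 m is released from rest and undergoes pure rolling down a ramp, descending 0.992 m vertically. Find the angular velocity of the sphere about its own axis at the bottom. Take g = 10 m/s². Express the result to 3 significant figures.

Here I = (2/5)MR², so the shape factor k = I/(MR²) = 0.4.
Since it rolls without slipping, ω = v/R and KE = ½Mv² + ½Iω² = ½(1+k)Mv² = (7/10)Mv².
Energy conservation Mgh = ½(1+k)Mv² gives v = √(2gh/(1+k)) = √(2 × 10 × 0.992 / 1.4) = 3.764 m/s.
The angular speed follows from ω = v/R = 3.764/0.24 ≈ 15.7 rad/s.

ω ≈ 15.7 rad/s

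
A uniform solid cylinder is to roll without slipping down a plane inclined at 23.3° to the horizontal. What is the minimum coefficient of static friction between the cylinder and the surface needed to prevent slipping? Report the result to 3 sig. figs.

Here I = (1/2)MR², so the shape factor k = I/(MR²) = 0.5.
Newton's second law down the slope: Mg sinθ − f = Ma. The torque equation fR = Iα (with α = a/R) gives f = kMa.
These give a = g sinθ/(1+k) and the required friction f = kMg sinθ/(1+k).
With N = Mg cosθ, the no-slip condition f ≤ μN gives μ_min = f/N = k tanθ/(1+k).
μ_min = 0.5 × tan23.3° / 1.5 ≈ 0.144.

μ_min ≈ 0.144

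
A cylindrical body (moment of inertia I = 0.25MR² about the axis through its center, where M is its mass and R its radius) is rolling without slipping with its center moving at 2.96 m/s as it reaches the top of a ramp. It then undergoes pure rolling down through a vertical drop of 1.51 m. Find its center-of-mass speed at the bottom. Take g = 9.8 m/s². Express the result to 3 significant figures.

The moment of inertia is 0.25MR², giving k ≡ I/(MR²) = 0.25.
Pure rolling means v = ωR; then KE = ½Mv² + ½I(v/R)² = ½(1+k)Mv² = (5/8)Mv².
Conserving energy between top and bottom: (5/8)Mv² = (5/8)Mv₀² + Mgh, hence v² = v₀² + 2gh/(1+k).
v = √(2.96² + 2×9.8×1.51/1.25) = √32.44 ≈ 5.70 m/s.

v ≈ 5.70 m/s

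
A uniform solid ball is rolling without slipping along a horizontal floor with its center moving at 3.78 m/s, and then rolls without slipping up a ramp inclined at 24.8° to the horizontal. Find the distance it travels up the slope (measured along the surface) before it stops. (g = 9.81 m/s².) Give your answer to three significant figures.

Here I = (2/5)MR², so the shape factor k = I/(MR²) = 0.4.
Pure rolling means v = ωR; then KE = ½Mv² + ½I(v/R)² = ½(1+k)Mv² = (7/10)Mv².
Setting this equal to Mgh gives the vertical rise h = (1+k)v₀²/(2g) = 1.4×3.78²/(2×9.81) = 1.02 m.
Along the incline, d = h/sinθ = 1.02/sin24.8° ≈ 2.43 m.

d ≈ 2.43 m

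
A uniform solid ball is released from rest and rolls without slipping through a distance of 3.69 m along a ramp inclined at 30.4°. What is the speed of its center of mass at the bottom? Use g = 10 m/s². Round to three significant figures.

The moment of inertia is (2/5)MR², giving k ≡ I/(MR²) = 0.4.
Since it rolls without slipping, ω = v/R and KE = ½Mv² + ½Iω² = ½(1+k)Mv² = (7/10)Mv².
The vertical drop is h = L sinθ = 3.69 × sin30.4° = 1.867 m.
Setting Mgh = (7/10)Mv² gives v = √(2gh/(1+k)) = √(2·10·1.867/1.4) ≈ 5.16 m/s.

v ≈ 5.16 m/s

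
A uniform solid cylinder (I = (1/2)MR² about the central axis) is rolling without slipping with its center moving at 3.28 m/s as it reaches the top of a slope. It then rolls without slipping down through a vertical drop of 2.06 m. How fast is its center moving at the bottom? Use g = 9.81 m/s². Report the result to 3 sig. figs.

For this body I = (1/2)MR², i.e. k = I/(MR²) = 0.5.
Since it rolls without slipping, ω = v/R and KE = ½Mv² + ½Iω² = ½(1+k)Mv² = (3/4)Mv².
Energy conservation: (3/4)Mv₀² + Mgh = (3/4)Mv², so v² = v₀² + 2gh/(1+k).
v = √(3.28² + 2×9.81×2.06/1.5) = √37.7 ≈ 6.14 m/s.

v ≈ 6.14 m/s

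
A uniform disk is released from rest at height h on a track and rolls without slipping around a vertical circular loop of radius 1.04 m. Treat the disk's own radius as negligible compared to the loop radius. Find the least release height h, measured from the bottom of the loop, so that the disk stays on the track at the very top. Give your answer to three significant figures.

Here I = (1/2)MR², so the shape factor k = I/(MR²) = 0.5.
At the top of the loop, the minimum-contact condition is Mg = Mv_top²/r, so v_top² = gr.
With ω = v/R, the kinetic energy at speed v is ½(1+k)Mv² = (3/4)Mv².
Energy conservation from release (height h) to the top (height 2r): Mgh = Mg(2r) + (3/4)M·gr.
Thus h_min = 2r + (1+k)r/2 = r(2 + 1.5/2) = 1.04 × 2.75 ≈ 2.86 m.

h_min ≈ 2.86 m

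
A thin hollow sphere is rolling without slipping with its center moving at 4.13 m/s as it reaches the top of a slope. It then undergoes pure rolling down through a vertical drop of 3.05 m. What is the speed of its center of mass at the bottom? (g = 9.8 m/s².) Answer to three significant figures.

With I = (2/3)MR², the ratio k = I/(MR²) is 2/3.
The rolling condition ω = v/R makes the rotational term ½I(v/R)² = ½kMv², so KE_total = ½(1+k)Mv² = (5/6)Mv².
Energy conservation: (5/6)Mv₀² + Mgh = (5/6)Mv², so v² = v₀² + 2gh/(1+k).
v = √(4.13² + 2×9.8×3.05/1.667) = √52.92 ≈ 7.27 m/s.

v ≈ 7.27 m/s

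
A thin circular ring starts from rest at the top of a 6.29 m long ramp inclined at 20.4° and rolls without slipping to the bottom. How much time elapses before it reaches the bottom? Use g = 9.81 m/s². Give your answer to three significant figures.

For this body I = MR², i.e. k = I/(MR²) = 1.
Translational: Mg sinθ − f = Ma. Rotational about the CM: fR = Iα = kMRa, so f = kMa.
Hence a = g sinθ/(1+k) = 9.81×sin20.4°/2 = 1.71 m/s².
Starting from rest, L = ½at², so t = √(2L/a) = √(2×6.29/1.71) ≈ 2.71 s.

t ≈ 2.71 s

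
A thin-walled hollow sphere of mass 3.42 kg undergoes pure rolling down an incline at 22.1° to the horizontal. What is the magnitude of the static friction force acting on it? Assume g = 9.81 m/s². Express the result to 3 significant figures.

f ≈ 5.05 N

The moment of inertia is (2/3)MR², giving k ≡ I/(MR²) = 2/3.
Along the incline Mg sinθ − f = Ma, and torque about the center fR = Iα = kMR²(a/R) gives f = kMa.
Combining, a = g sinθ/(1+k) and f = kMa = kMg sinθ/(1+k).
f = (2/3) × 3.42 × 9.81 × sin22.1° / 1.667 ≈ 5.05 N.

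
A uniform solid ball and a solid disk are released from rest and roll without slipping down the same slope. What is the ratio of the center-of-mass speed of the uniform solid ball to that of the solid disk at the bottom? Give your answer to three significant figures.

Each satisfies Mgh = ½(1+k)Mv² with k = I/(MR²), so v ∝ 1/√(1+k).
For the uniform solid ball k = 0.4; for the solid disk k = 0.5.
v₁/v₂ = √((1+k₂)/(1+k₁)) = √(1.5/1.4) ≈ 1.04.

v_ratio ≈ 1.04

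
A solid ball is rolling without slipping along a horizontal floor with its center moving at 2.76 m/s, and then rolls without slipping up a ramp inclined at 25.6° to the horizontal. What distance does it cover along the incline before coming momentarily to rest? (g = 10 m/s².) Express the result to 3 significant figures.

d ≈ 1.23 m

The moment of inertia is (2/5)MR², giving k ≡ I/(MR²) = 0.4.
The rolling condition ω = v/R makes the rotational term ½I(v/R)² = ½kMv², so KE_total = ½(1+k)Mv² = (7/10)Mv².
Setting this equal to Mgh gives the vertical rise h = (1+k)v₀²/(2g) = 1.4×2.76²/(2×10) = 0.5332 m.
The distance along the slope is d = h/sinθ = 0.5332/sin25.6° ≈ 1.23 m.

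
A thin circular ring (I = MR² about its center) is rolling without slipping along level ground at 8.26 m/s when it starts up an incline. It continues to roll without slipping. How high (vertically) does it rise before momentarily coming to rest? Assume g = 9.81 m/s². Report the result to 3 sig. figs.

h ≈ 6.95 m

For this body I = MR², i.e. k = I/(MR²) = 1.
Since it rolls without slipping, ω = v/R and KE = ½Mv² + ½Iω² = ½(1+k)Mv² = Mv².
At the top the kinetic energy is zero, so Mv₀² = Mgh.
Thus h = (1+k)v₀²/(2g) = 2 × 8.26² / (2 × 9.81) ≈ 6.95 m.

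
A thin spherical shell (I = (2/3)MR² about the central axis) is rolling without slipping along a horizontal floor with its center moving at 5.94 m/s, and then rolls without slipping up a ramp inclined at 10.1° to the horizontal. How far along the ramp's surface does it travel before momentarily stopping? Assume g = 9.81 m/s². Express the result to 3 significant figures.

Here I = (2/3)MR², so the shape factor k = I/(MR²) = 2/3.
Rolling without slipping gives ω = v/R, so the total kinetic energy is ½Mv² + ½Iω² = ½(1+k)Mv² = (5/6)Mv².
Setting this equal to Mgh gives the vertical rise h = (1+k)v₀²/(2g) = 1.667×5.94²/(2×9.81) = 2.997 m.
Along the incline, d = h/sinθ = 2.997/sin10.1° ≈ 17.1 m.

d ≈ 17.1 m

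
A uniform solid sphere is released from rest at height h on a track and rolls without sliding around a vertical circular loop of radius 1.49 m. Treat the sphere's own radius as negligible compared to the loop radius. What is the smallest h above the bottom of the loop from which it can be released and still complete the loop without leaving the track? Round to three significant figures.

For this body I = (2/5)MR², i.e. k = I/(MR²) = 0.4.
At the top, contact is just lost when gravity alone supplies the centripetal force: Mg = Mv_top²/r, i.e. v_top² = gr.
With ω = v/R, the kinetic energy at speed v is ½(1+k)Mv² = (7/10)Mv².
Energy conservation from release (height h) to the top (height 2r): Mgh = Mg(2r) + (7/10)M·gr.
Thus h_min = 2r + (1+k)r/2 = r(2 + 1.4/2) = 1.49 × 2.7 ≈ 4.02 m.

h_min ≈ 4.02 m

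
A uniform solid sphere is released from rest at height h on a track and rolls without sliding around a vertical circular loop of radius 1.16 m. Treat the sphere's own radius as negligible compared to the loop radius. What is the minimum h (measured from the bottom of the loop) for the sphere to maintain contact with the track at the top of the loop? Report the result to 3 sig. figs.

h_min ≈ 3.13 m

With I = (2/5)MR², the ratio k = I/(MR²) is 0.4.
At the top of the loop, the minimum-contact condition is Mg = Mv_top²/r, so v_top² = gr.
With ω = v/R, the kinetic energy at speed v is ½(1+k)Mv² = (7/10)Mv².
Energy conservation from release (height h) to the top (height 2r): Mgh = Mg(2r) + (7/10)M·gr.
Thus h_min = 2r + (1+k)r/2 = r(2 + 1.4/2) = 1.16 × 2.7 ≈ 3.13 m.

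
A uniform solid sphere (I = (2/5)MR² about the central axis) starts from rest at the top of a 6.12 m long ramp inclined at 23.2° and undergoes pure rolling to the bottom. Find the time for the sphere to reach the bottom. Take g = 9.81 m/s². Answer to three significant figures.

t ≈ 2.11 s

The moment of inertia is (2/5)MR², giving k ≡ I/(MR²) = 0.4.
Translational: Mg sinθ − f = Ma. Rotational about the CM: fR = Iα = kMRa, so f = kMa.
Hence a = g sinθ/(1+k) = 9.81×sin23.2°/1.4 = 2.76 m/s².
With constant a from rest, t = √(2L/a) = √(2·6.12/2.76) ≈ 2.11 s.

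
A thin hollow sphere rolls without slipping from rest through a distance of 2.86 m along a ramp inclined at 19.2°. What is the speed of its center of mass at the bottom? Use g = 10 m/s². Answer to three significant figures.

v ≈ 3.36 m/s

For this body I = (2/3)MR², i.e. k = I/(MR²) = 2/3.
The rolling condition ω = v/R makes the rotational term ½I(v/R)² = ½kMv², so KE_total = ½(1+k)Mv² = (5/6)Mv².
The vertical drop is h = L sinθ = 2.86 × sin19.2° = 0.9406 m.
Setting Mgh = (5/6)Mv² gives v = √(2gh/(1+k)) = √(2·10·0.9406/1.667) ≈ 3.36 m/s.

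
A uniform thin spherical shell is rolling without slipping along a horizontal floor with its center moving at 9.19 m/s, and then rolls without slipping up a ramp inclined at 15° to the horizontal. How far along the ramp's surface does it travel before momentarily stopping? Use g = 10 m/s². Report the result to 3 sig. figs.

d ≈ 27.2 m

The moment of inertia is (2/3)MR², giving k ≡ I/(MR²) = 2/3.
Rolling without slipping gives ω = v/R, so the total kinetic energy is ½Mv² + ½Iω² = ½(1+k)Mv² = (5/6)Mv².
Setting this equal to Mgh gives the vertical rise h = (1+k)v₀²/(2g) = 1.667×9.19²/(2×10) = 7.038 m.
Along the incline, d = h/sinθ = 7.038/sin15° ≈ 27.2 m.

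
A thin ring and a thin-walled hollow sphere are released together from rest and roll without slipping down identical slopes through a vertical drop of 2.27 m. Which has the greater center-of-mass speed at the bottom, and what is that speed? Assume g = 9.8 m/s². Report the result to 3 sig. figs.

the thin-walled hollow sphere, at v ≈ 5.17 m/s

For rolling without slipping, Mgh = ½(1+k)Mv² where k = I/(MR²), so v = √(2gh/(1+k)).
Thin ring: k = 1, giving v = √(2×9.8×2.27/2) = 4.717 m/s.
Thin-walled hollow sphere: k = 2/3, giving v = √(2×9.8×2.27/1.667) = 5.167 m/s.
The smaller k wins: the thin-walled hollow sphere, at ≈ 5.17 m/s.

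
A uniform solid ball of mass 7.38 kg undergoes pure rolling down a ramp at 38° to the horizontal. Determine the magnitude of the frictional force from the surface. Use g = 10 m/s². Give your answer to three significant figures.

f ≈ 13.0 N

The moment of inertia is (2/5)MR², giving k ≡ I/(MR²) = 0.4.
Newton's second law down the slope: Mg sinθ − f = Ma. The torque equation fR = Iα (with α = a/R) gives f = kMa.
Combining, a = g sinθ/(1+k) and f = kMa = kMg sinθ/(1+k).
f = 0.4 × 7.38 × 10 × sin38° / 1.4 ≈ 13.0 N.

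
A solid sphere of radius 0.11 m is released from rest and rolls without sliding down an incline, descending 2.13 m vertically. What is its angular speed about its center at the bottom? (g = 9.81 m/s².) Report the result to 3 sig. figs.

ω ≈ 49.7 rad/s

Here I = (2/5)MR², so the shape factor k = I/(MR²) = 0.4.
Pure rolling means v = ωR; then KE = ½Mv² + ½I(v/R)² = ½(1+k)Mv² = (7/10)Mv².
Energy conservation Mgh = ½(1+k)Mv² gives v = √(2gh/(1+k)) = √(2 × 9.81 × 2.13 / 1.4) = 5.464 m/s.
The angular speed follows from ω = v/R = 5.464/0.11 ≈ 49.7 rad/s.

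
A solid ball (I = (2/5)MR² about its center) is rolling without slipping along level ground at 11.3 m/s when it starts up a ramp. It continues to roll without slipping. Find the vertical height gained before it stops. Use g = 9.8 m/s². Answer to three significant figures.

With I = (2/5)MR², the ratio k = I/(MR²) is 0.4.
Rolling without slipping gives ω = v/R, so the total kinetic energy is ½Mv² + ½Iω² = ½(1+k)Mv² = (7/10)Mv².
At the top the kinetic energy is zero, so (7/10)Mv₀² = Mgh.
Thus h = (1+k)v₀²/(2g) = 1.4 × 11.3² / (2 × 9.8) ≈ 9.12 m.

h ≈ 9.12 m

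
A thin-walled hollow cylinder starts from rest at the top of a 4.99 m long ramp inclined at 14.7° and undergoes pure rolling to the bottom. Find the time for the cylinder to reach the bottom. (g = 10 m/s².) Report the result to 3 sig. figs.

Here I = MR², so the shape factor k = I/(MR²) = 1.
Newton's second law down the slope: Mg sinθ − f = Ma. The torque equation fR = Iα (with α = a/R) gives f = kMa.
Hence a = g sinθ/(1+k) = 10×sin14.7°/2 = 1.269 m/s².
With constant a from rest, t = √(2L/a) = √(2·4.99/1.269) ≈ 2.80 s.

t ≈ 2.80 s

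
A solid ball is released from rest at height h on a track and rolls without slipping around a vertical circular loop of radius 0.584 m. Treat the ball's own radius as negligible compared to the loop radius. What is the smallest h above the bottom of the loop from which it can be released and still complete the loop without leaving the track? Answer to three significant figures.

With I = (2/5)MR², the ratio k = I/(MR²) is 0.4.
At the top, contact is just lost when gravity alone supplies the centripetal force: Mg = Mv_top²/r, i.e. v_top² = gr.
With ω = v/R, the kinetic energy at speed v is ½(1+k)Mv² = (7/10)Mv².
Energy conservation from release (height h) to the top (height 2r): Mgh = Mg(2r) + (7/10)M·gr.
Thus h_min = 2r + (1+k)r/2 = r(2 + 1.4/2) = 0.584 × 2.7 ≈ 1.58 m.

h_min ≈ 1.58 m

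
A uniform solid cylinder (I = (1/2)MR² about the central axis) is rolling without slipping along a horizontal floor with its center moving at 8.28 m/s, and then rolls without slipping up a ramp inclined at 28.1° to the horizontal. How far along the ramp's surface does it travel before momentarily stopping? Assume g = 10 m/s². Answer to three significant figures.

With I = (1/2)MR², the ratio k = I/(MR²) is 0.5.
Pure rolling means v = ωR; then KE = ½Mv² + ½I(v/R)² = ½(1+k)Mv² = (3/4)Mv².
Setting this equal to Mgh gives the vertical rise h = (1+k)v₀²/(2g) = 1.5×8.28²/(2×10) = 5.142 m.
Along the incline, d = h/sinθ = 5.142/sin28.1° ≈ 10.9 m.

d ≈ 10.9 m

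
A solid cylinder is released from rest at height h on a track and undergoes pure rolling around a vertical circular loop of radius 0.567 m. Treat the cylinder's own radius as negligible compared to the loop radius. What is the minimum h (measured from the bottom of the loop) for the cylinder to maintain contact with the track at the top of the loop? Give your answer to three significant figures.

h_min ≈ 1.56 m

For this body I = (1/2)MR², i.e. k = I/(MR²) = 0.5.
At the top, contact is just lost when gravity alone supplies the centripetal force: Mg = Mv_top²/r, i.e. v_top² = gr.
With ω = v/R, the kinetic energy at speed v is ½(1+k)Mv² = (3/4)Mv².
Energy conservation from release (height h) to the top (height 2r): Mgh = Mg(2r) + (3/4)M·gr.
Thus h_min = 2r + (1+k)r/2 = r(2 + 1.5/2) = 0.567 × 2.75 ≈ 1.56 m.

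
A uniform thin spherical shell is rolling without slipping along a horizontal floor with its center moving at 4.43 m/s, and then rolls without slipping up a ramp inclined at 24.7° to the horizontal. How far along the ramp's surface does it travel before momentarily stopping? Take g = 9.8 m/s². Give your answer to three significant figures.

The moment of inertia is (2/3)MR², giving k ≡ I/(MR²) = 2/3.
The rolling condition ω = v/R makes the rotational term ½I(v/R)² = ½kMv², so KE_total = ½(1+k)Mv² = (5/6)Mv².
Setting this equal to Mgh gives the vertical rise h = (1+k)v₀²/(2g) = 1.667×4.43²/(2×9.8) = 1.669 m.
Along the incline, d = h/sinθ = 1.669/sin24.7° ≈ 3.99 m.

d ≈ 3.99 m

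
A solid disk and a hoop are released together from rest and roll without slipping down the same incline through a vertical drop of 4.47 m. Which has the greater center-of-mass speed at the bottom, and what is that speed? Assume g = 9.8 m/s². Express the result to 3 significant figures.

the solid disk, at v ≈ 7.64 m/s

For rolling without slipping, Mgh = ½(1+k)Mv² where k = I/(MR²), so v = √(2gh/(1+k)).
Solid disk: k = 0.5, giving v = √(2×9.8×4.47/1.5) = 7.643 m/s.
Hoop: k = 1, giving v = √(2×9.8×4.47/2) = 6.619 m/s.
The smaller k wins: the solid disk, at ≈ 7.64 m/s.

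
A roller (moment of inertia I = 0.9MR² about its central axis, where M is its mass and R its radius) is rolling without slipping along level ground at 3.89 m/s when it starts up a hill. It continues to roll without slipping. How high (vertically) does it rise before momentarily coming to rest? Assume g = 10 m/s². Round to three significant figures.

h ≈ 1.44 m

With I = 0.9MR², the ratio k = I/(MR²) is 0.9.
Since it rolls without slipping, ω = v/R and KE = ½Mv² + ½Iω² = ½(1+k)Mv² = (19/20)Mv².
At the top the kinetic energy is zero, so (19/20)Mv₀² = Mgh.
Thus h = (1+k)v₀²/(2g) = 1.9 × 3.89² / (2 × 10) ≈ 1.44 m.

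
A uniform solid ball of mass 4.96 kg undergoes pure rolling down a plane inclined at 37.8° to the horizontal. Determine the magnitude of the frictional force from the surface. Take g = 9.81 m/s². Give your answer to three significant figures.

The moment of inertia is (2/5)MR², giving k ≡ I/(MR²) = 0.4.
Translational: Mg sinθ − f = Ma. Rotational about the CM: fR = Iα = kMRa, so f = kMa.
Combining, a = g sinθ/(1+k) and f = kMa = kMg sinθ/(1+k).
f = 0.4 × 4.96 × 9.81 × sin37.8° / 1.4 ≈ 8.52 N.

f ≈ 8.52 N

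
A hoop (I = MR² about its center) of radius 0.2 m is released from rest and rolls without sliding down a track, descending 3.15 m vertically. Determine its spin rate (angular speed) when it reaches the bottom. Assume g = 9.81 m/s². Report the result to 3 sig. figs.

Here I = MR², so the shape factor k = I/(MR²) = 1.
The rolling condition ω = v/R makes the rotational term ½I(v/R)² = ½kMv², so KE_total = ½(1+k)Mv² = Mv².
Energy conservation Mgh = ½(1+k)Mv² gives v = √(2gh/(1+k)) = √(2 × 9.81 × 3.15 / 2) = 5.559 m/s.
The angular speed follows from ω = v/R = 5.559/0.2 ≈ 27.8 rad/s.

ω ≈ 27.8 rad/s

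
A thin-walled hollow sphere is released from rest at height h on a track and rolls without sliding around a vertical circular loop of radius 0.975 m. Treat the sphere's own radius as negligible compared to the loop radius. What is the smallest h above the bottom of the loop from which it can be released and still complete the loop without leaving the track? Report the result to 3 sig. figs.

h_min ≈ 2.76 m

Here I = (2/3)MR², so the shape factor k = I/(MR²) = 2/3.
At the top, contact is just lost when gravity alone supplies the centripetal force: Mg = Mv_top²/r, i.e. v_top² = gr.
With ω = v/R, the kinetic energy at speed v is ½(1+k)Mv² = (5/6)Mv².
Energy conservation from release (height h) to the top (height 2r): Mgh = Mg(2r) + (5/6)M·gr.
Thus h_min = 2r + (1+k)r/2 = r(2 + 1.667/2) = 0.975 × 2.833 ≈ 2.76 m.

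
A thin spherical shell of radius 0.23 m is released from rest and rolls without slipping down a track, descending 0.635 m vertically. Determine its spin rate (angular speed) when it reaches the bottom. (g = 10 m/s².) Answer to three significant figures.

With I = (2/3)MR², the ratio k = I/(MR²) is 2/3.
Since it rolls without slipping, ω = v/R and KE = ½Mv² + ½Iω² = ½(1+k)Mv² = (5/6)Mv².
Energy conservation Mgh = ½(1+k)Mv² gives v = √(2gh/(1+k)) = √(2 × 10 × 0.635 / 1.667) = 2.76 m/s.
Then ω = v/R = 2.76 / 0.23 ≈ 12.0 rad/s.

ω ≈ 12.0 rad/s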